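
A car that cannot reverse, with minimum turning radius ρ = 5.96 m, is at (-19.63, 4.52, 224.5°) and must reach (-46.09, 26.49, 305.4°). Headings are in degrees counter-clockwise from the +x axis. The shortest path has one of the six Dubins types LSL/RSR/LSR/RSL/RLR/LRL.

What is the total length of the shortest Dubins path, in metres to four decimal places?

Let ψ = atan2(Δy, Δx) = atan2(21.97, -26.46) = 140.2968° be the start→goal bearing.
Normalize: d = |goal − start| / ρ = 34.392041/5.96 = 5.770477, α = (θ_start − ψ) mod 360° = 84.2032° = 1.469623 rad, β = (θ_goal − ψ) mod 360° = 165.1032° = 2.881594 rad.
Common terms: sin α = 0.994886, cos α = 0.101001, sin β = 0.257079, cos β = -0.966390, cos(α−β) = 0.158158, d² = 33.298402. Work in radians in the unit-radius frame; every candidate has L = ρ·(t + p + q).
LSL: p² = 2 + d² − 2cos(α−β) + 2d(sin α − sin β) = 43.497085; p = √p² = 6.595232; φ = atan2(cos β − cos α, d + sin α − sin β) = -0.162558 rad; t = (φ − α) mod 2π = 4.651005 rad, q = (β − φ) mod 2π = 3.044152 rad → L = 5.96·(4.651005 + 6.595232 + 3.044152) = 5.96·14.290389 = 85.170716 m
RSR: p² = 2 + d² − 2cos(α−β) + 2d(sin β − sin α) = 26.467086; p = √p² = 5.144617; φ = atan2(cos α − cos β, d − sin α + sin β) = 0.208995 rad; t = (α − φ) mod 2π = 1.260627 rad, q = (φ − β) mod 2π = 3.610587 rad → L = 5.96·(1.260627 + 5.144617 + 3.610587) = 5.96·10.015831 = 59.694354 m
LSR: p² = d² − 2 + 2cos(α−β) + 2d(sin α + sin β) = 46.063592; p = √p² = 6.787016; φ = atan2(−cos α − cos β, d + sin α + sin β) − atan2(−2, p) = 0.409183 rad; t = (φ − α) mod 2π = 5.222745 rad, q = (φ − β) mod 2π = 3.810774 rad → L = 5.96·(5.222745 + 6.787016 + 3.810774) = 5.96·15.820536 = 94.290395 m
RSL: p² = d² − 2 + 2cos(α−β) − 2d(sin α + sin β) = 17.165843; p = √p² = 4.143168; φ = atan2(cos α + cos β, d − sin α − sin β) − atan2(2, p) = -0.638960 rad; t = (α − φ) mod 2π = 2.108582 rad, q = (β − φ) mod 2π = 3.520554 rad → L = 5.96·(2.108582 + 4.143168 + 3.520554) = 5.96·9.772305 = 58.242935 m
RLR: c = (6 − d² + 2cos(α−β) + 2d(sin α − sin β))/8 = -2.308386, |c| > 1 → infeasible
LRL: c = (6 − d² + 2cos(α−β) − 2d(sin α − sin β))/8 = -4.437136, |c| > 1 → infeasible
Shortest: RSL with L = 58.242935 m ≈ 58.2429 m

58.2429 m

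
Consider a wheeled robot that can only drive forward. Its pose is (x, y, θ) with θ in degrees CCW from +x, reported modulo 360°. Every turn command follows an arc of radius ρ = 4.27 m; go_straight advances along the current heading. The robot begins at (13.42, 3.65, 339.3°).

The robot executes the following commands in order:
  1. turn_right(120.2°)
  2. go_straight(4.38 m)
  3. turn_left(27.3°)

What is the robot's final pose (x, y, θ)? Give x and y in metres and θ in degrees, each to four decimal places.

(9.9847, -8.0247, 246.4000°)

set_pose: (x, y, θ) = (13.4200, 3.6500, 339.3000°), ρ = 4.27
turn_right(120.2°): centre at ρ to the right, rotate −120.2° → (14.6036, -3.6581, 219.1000°)
go_straight(4.38): x += 4.38·cos θ, y += 4.38·sin θ → (11.2046, -6.4204, 219.1000°)
turn_left(27.3°): centre at ρ to the left, rotate +27.3° → (9.9847, -8.0247, 246.4000°)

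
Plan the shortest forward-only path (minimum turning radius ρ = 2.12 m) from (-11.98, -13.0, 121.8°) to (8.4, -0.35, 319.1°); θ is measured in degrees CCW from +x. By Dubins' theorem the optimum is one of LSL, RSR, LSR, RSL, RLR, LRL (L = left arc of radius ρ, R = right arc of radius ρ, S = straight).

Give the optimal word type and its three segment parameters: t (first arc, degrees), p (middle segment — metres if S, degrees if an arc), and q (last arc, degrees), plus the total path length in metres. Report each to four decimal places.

RSR: t = 91.7858°, p = 19.8524 m, q = 70.9142°, L = 25.8724 m

Let ψ = atan2(Δy, Δx) = atan2(12.65, 20.38) = 31.8281° be the start→goal bearing.
Normalize: d = |goal − start| / ρ = 23.986807/2.12 = 11.314532, α = (θ_start − ψ) mod 360° = 89.9719° = 1.570305 rad, β = (θ_goal − ψ) mod 360° = 287.2719° = 5.013840 rad.
Common terms: sin α = 1.000000, cos α = 0.000491, sin β = -0.954907, cos β = 0.296906, cos(α−β) = -0.954761, d² = 128.018623. Work in radians in the unit-radius frame; every candidate has L = ρ·(t + p + q).
LSL: p² = 2 + d² − 2cos(α−β) + 2d(sin α − sin β) = 176.165850; p = √p² = 13.272748; φ = atan2(cos β − cos α, d + sin α − sin β) = 0.022334 rad; t = (φ − α) mod 2π = 4.735215 rad, q = (β − φ) mod 2π = 4.991505 rad → L = 2.12·(4.735215 + 13.272748 + 4.991505) = 2.12·22.999468 = 48.758873 m
RSR: p² = 2 + d² − 2cos(α−β) + 2d(sin β − sin α) = 87.690439; p = √p² = 9.364317; φ = atan2(cos α − cos β, d − sin α + sin β) = -0.031659 rad; t = (α − φ) mod 2π = 1.601964 rad, q = (φ − β) mod 2π = 1.237687 rad → L = 2.12·(1.601964 + 9.364317 + 1.237687) = 2.12·12.203968 = 25.872412 m
LSR: p² = d² − 2 + 2cos(α−β) + 2d(sin α + sin β) = 125.129516; p = √p² = 11.186131; φ = atan2(−cos α − cos β, d + sin α + sin β) − atan2(−2, p) = 0.150749 rad; t = (φ − α) mod 2π = 4.863629 rad, q = (φ − β) mod 2π = 1.420095 rad → L = 2.12·(4.863629 + 11.186131 + 1.420095) = 2.12·17.469855 = 37.036092 m
RSL: p² = d² − 2 + 2cos(α−β) − 2d(sin α + sin β) = 123.088687; p = √p² = 11.094534; φ = atan2(cos α + cos β, d − sin α − sin β) − atan2(2, p) = -0.151970 rad; t = (α − φ) mod 2π = 1.722275 rad, q = (β − φ) mod 2π = 5.165810 rad → L = 2.12·(1.722275 + 11.094534 + 5.165810) = 2.12·17.982619 = 38.123151 m
RLR: c = (6 − d² + 2cos(α−β) + 2d(sin α − sin β))/8 = -9.961305, |c| > 1 → infeasible
LRL: c = (6 − d² + 2cos(α−β) − 2d(sin α − sin β))/8 = -21.020731, |c| > 1 → infeasible
Shortest: RSR with L = 25.872412 m ≈ 25.8724 m
Convert RSR to answer units (arcs ×180/π): t = 1.601964·180/π = 91.7858°, p = ρ·p = 2.12·9.364317 = 19.8524 m, q = 1.237687·180/π = 70.9142°, L = 25.8724 m.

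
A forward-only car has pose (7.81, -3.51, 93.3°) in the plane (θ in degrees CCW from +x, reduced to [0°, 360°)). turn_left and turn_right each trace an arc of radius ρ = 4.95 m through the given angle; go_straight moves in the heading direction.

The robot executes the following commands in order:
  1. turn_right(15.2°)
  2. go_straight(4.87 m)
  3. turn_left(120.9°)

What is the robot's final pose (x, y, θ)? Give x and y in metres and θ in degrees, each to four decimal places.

set_pose: (x, y, θ) = (7.8100, -3.5100, 93.3000°), ρ = 4.95
turn_right(15.2°): centre at ρ to the right, rotate −15.2° → (7.9082, -2.2043, 78.1000°)
go_straight(4.87): x += 4.87·cos θ, y += 4.87·sin θ → (8.9124, 2.5610, 78.1000°)
turn_left(120.9°): centre at ρ to the left, rotate +120.9° → (2.4572, 8.2620, 199.0000°)

(2.4572, 8.2620, 199.0000°)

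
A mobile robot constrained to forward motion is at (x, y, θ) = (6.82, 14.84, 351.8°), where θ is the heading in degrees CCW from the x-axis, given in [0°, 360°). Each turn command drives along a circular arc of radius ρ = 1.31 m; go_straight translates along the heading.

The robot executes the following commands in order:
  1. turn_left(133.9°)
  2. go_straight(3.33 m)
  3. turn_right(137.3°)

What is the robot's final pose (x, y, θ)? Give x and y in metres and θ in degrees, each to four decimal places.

set_pose: (x, y, θ) = (6.8200, 14.8400, 351.8000°), ρ = 1.31
turn_left(133.9°): centre at ρ to the left, rotate +133.9° → (8.0707, 16.9010, 485.7000° ≡ 125.7000°)
go_straight(3.33): x += 3.33·cos θ, y += 3.33·sin θ → (6.1275, 19.6053, 125.7000°)
turn_right(137.3°): centre at ρ to the right, rotate −137.3° → (7.4547, 21.6530, -11.6000° ≡ 348.4000°)

(7.4547, 21.6530, 348.4000°)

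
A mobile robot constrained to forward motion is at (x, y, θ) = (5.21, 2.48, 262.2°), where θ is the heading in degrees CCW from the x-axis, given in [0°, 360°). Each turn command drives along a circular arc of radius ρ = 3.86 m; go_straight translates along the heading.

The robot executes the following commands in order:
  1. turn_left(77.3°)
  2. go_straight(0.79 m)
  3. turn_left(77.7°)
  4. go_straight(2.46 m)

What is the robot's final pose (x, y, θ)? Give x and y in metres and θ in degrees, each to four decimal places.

(14.3514, 1.6563, 57.2000°)

set_pose: (x, y, θ) = (5.2100, 2.4800, 262.2000°), ρ = 3.86
turn_left(77.3°): centre at ρ to the left, rotate +77.3° → (7.6825, -1.6594, 339.5000°)
go_straight(0.79): x += 0.79·cos θ, y += 0.79·sin θ → (8.4225, -1.9361, 339.5000°)
turn_left(77.7°): centre at ρ to the left, rotate +77.7° → (13.0188, -0.4115, 417.2000° ≡ 57.2000°)
go_straight(2.46): x += 2.46·cos θ, y += 2.46·sin θ → (14.3514, 1.6563, 57.2000°)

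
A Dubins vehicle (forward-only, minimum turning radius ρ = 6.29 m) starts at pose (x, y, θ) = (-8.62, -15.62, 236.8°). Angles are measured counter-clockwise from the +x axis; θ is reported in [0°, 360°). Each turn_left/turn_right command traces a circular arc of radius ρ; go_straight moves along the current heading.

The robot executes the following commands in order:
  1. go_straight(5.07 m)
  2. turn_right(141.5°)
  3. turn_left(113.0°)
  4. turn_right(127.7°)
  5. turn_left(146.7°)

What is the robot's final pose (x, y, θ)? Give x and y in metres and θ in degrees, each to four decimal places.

set_pose: (x, y, θ) = (-8.6200, -15.6200, 236.8000°), ρ = 6.29
go_straight(5.07): x += 5.07·cos θ, y += 5.07·sin θ → (-11.3961, -19.8624, 236.8000°)
turn_right(141.5°): centre at ρ to the right, rotate −141.5° → (-22.9225, -16.9992, 95.3000°)
turn_left(113.0°): centre at ρ to the left, rotate +113.0° → (-32.1676, -12.0420, 208.3000°)
turn_right(127.7°): centre at ρ to the right, rotate −127.7° → (-41.3552, -5.4765, 80.6000°)
turn_left(146.7°): centre at ρ to the left, rotate +146.7° → (-52.1833, -0.1836, 227.3000°)

(-52.1833, -0.1836, 227.3000°)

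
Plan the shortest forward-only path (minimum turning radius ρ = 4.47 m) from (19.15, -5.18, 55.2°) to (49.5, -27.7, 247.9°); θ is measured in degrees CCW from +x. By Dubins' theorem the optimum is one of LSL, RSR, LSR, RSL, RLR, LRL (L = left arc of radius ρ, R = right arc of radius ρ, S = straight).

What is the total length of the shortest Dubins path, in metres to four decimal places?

42.0758 m

Let ψ = atan2(Δy, Δx) = atan2(-22.52, 30.35) = -36.5758° be the start→goal bearing.
Normalize: d = |goal − start| / ρ = 37.792498/4.47 = 8.454698, α = (θ_start − ψ) mod 360° = 91.7758° = 1.601790 rad, β = (θ_goal − ψ) mod 360° = 284.4758° = 4.965039 rad.
Common terms: sin α = 0.999520, cos α = -0.030988, sin β = -0.968253, cos β = 0.249971, cos(α−β) = -0.975535, d² = 71.481910. Work in radians in the unit-radius frame; every candidate has L = ρ·(t + p + q).
LSL: p² = 2 + d² − 2cos(α−β) + 2d(sin α − sin β) = 108.706833; p = √p² = 10.426257; φ = atan2(cos β − cos α, d + sin α − sin β) = 0.026951 rad; t = (φ − α) mod 2π = 4.708346 rad, q = (β − φ) mod 2π = 4.938088 rad → L = 4.47·(4.708346 + 10.426257 + 4.938088) = 4.47·20.072692 = 89.724932 m
RSR: p² = 2 + d² − 2cos(α−β) + 2d(sin β − sin α) = 42.159126; p = √p² = 6.493006; φ = atan2(cos α − cos β, d − sin α + sin β) = -0.043285 rad; t = (α − φ) mod 2π = 1.645074 rad, q = (φ − β) mod 2π = 1.274862 rad → L = 4.47·(1.645074 + 6.493006 + 1.274862) = 4.47·9.412942 = 42.075850 m
LSR: p² = d² − 2 + 2cos(α−β) + 2d(sin α + sin β) = 68.059536; p = √p² = 8.249820; φ = atan2(−cos α − cos β, d + sin α + sin β) − atan2(−2, p) = 0.212041 rad; t = (φ − α) mod 2π = 4.893437 rad, q = (φ − β) mod 2π = 1.530188 rad → L = 4.47·(4.893437 + 8.249820 + 1.530188) = 4.47·14.673445 = 65.590300 m
RSL: p² = d² − 2 + 2cos(α−β) − 2d(sin α + sin β) = 67.002146; p = √p² = 8.185484; φ = atan2(cos α + cos β, d − sin α − sin β) − atan2(2, p) = -0.213649 rad; t = (α − φ) mod 2π = 1.815438 rad, q = (β − φ) mod 2π = 5.178688 rad → L = 4.47·(1.815438 + 8.185484 + 5.178688) = 4.47·15.179610 = 67.852857 m
RLR: c = (6 − d² + 2cos(α−β) + 2d(sin α − sin β))/8 = -4.269891, |c| > 1 → infeasible
LRL: c = (6 − d² + 2cos(α−β) − 2d(sin α − sin β))/8 = -12.588354, |c| > 1 → infeasible
Shortest: RSR with L = 42.075850 m ≈ 42.0758 m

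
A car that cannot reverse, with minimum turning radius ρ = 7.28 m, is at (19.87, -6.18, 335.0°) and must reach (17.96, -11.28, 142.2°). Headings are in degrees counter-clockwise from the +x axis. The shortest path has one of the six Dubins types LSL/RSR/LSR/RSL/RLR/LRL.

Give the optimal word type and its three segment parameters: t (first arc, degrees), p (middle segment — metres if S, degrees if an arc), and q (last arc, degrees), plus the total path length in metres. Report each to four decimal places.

Let ψ = atan2(Δy, Δx) = atan2(-5.10, -1.91) = -110.5314° be the start→goal bearing.
Normalize: d = |goal − start| / ρ = 5.445925/7.28 = 0.748067, α = (θ_start − ψ) mod 360° = 85.5314° = 1.492805 rad, β = (θ_goal − ψ) mod 360° = 252.7314° = 4.410995 rad.
Common terms: sin α = 0.996960, cos α = 0.077912, sin β = -0.954924, cos β = -0.296851, cos(α−β) = -0.975149, d² = 0.559604. Work in radians in the unit-radius frame; every candidate has L = ρ·(t + p + q).
LSL: p² = 2 + d² − 2cos(α−β) + 2d(sin α − sin β) = 7.430181; p = √p² = 2.725836; φ = atan2(cos β − cos α, d + sin α − sin β) = -0.137923 rad; t = (φ − α) mod 2π = 4.652458 rad, q = (β − φ) mod 2π = 4.548918 rad → L = 7.28·(4.652458 + 2.725836 + 4.548918) = 7.28·11.927212 = 86.830101 m
RSR: p² = 2 + d² − 2cos(α−β) + 2d(sin β − sin α) = 1.589624; p = √p² = 1.260803; φ = atan2(cos α − cos β, d − sin α + sin β) = 2.839790 rad; t = (α − φ) mod 2π = 4.936200 rad, q = (φ − β) mod 2π = 4.711980 rad → L = 7.28·(4.936200 + 1.260803 + 4.711980) = 7.28·10.908983 = 79.417396 m
LSR: p² = d² − 2 + 2cos(α−β) + 2d(sin α + sin β) = -3.327803 < 0 → infeasible
RSL: p² = d² − 2 + 2cos(α−β) − 2d(sin α + sin β) = -3.453587 < 0 → infeasible
RLR: c = (6 − d² + 2cos(α−β) + 2d(sin α − sin β))/8 = 0.801297; p = 2π − arccos c = 5.641849 rad; φ = atan2(cos α − cos β, d − sin α + sin β) = 2.839790 rad; t = (α − φ + p/2) mod 2π = 1.473940 rad, q = (α − β − t + p) mod 2π = 1.249719 rad → L = 7.28·(1.473940 + 5.641849 + 1.249719) = 7.28·8.365508 = 60.900895 m
LRL: c = (6 − d² + 2cos(α−β) − 2d(sin α − sin β))/8 = 0.071227; p = 2π − arccos c = 4.783677 rad; φ = atan2(cos β − cos α, d + sin α − sin β) = -0.137923 rad; t = (φ − α + p/2) mod 2π = 0.761111 rad, q = (β − α − t + p) mod 2π = 0.657571 rad → L = 7.28·(0.761111 + 4.783677 + 0.657571) = 7.28·6.202359 = 45.153171 m
Shortest: LRL with L = 45.153171 m ≈ 45.1532 m
Convert LRL to answer units (arcs ×180/π): t = 0.761111·180/π = 43.6084°, p = 4.783677·180/π = 274.0845°, q = 0.657571·180/π = 37.6760°, L = 45.1532 m.

LRL: t = 43.6084°, p = 274.0845°, q = 37.6760°, L = 45.1532 m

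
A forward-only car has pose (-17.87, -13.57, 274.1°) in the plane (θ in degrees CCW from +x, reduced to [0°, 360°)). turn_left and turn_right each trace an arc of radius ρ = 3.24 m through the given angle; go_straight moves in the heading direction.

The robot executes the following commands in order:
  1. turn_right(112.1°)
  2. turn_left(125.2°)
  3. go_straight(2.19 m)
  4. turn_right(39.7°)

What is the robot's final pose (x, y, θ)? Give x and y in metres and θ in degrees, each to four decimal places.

set_pose: (x, y, θ) = (-17.8700, -13.5700, 274.1000°), ρ = 3.24
turn_right(112.1°): centre at ρ to the right, rotate −112.1° → (-22.1029, -16.8831, 162.0000°)
turn_left(125.2°): centre at ρ to the left, rotate +125.2° → (-26.1992, -20.9226, 287.2000°)
go_straight(2.19): x += 2.19·cos θ, y += 2.19·sin θ → (-25.5516, -23.0147, 287.2000°)
turn_right(39.7°): centre at ρ to the right, rotate −39.7° → (-25.6534, -25.2126, 247.5000°)

(-25.6534, -25.2126, 247.5000°)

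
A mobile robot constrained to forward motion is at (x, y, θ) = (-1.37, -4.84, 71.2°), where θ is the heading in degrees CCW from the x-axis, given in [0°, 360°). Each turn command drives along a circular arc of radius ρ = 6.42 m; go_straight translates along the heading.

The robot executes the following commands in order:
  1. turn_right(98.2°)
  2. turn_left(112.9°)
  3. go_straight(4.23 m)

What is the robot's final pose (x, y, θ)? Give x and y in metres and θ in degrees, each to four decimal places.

set_pose: (x, y, θ) = (-1.3700, -4.8400, 71.2000°), ρ = 6.42
turn_right(98.2°): centre at ρ to the right, rotate −98.2° → (7.6221, -1.1887, -27.0000° ≡ 333.0000°)
turn_left(112.9°): centre at ρ to the left, rotate +112.9° → (16.9403, 4.0726, 445.9000° ≡ 85.9000°)
go_straight(4.23): x += 4.23·cos θ, y += 4.23·sin θ → (17.2427, 8.2917, 85.9000°)

(17.2427, 8.2917, 85.9000°)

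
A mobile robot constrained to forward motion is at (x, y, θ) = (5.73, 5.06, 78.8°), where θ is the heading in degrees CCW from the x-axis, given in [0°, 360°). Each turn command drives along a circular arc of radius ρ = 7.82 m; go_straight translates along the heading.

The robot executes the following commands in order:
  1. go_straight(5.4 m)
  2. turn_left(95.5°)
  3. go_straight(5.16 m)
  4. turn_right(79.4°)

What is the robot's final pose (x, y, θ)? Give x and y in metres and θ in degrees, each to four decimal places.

set_pose: (x, y, θ) = (5.7300, 5.0600, 78.8000°), ρ = 7.82
go_straight(5.4): x += 5.4·cos θ, y += 5.4·sin θ → (6.7789, 10.3572, 78.8000°)
turn_left(95.5°): centre at ρ to the left, rotate +95.5° → (-0.1155, 19.6574, 174.3000°)
go_straight(5.16): x += 5.16·cos θ, y += 5.16·sin θ → (-5.2500, 20.1699, 174.3000°)
turn_right(79.4°): centre at ρ to the right, rotate −79.4° → (-12.2647, 27.2833, 94.9000°)

(-12.2647, 27.2833, 94.9000°)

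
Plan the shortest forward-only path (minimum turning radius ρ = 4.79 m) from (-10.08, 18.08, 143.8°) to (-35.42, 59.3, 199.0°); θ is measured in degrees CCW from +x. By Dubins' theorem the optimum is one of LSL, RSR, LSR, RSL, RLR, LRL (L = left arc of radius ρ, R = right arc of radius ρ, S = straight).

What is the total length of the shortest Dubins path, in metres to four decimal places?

50.4314 m

Let ψ = atan2(Δy, Δx) = atan2(41.22, -25.34) = 121.5811° be the start→goal bearing.
Normalize: d = |goal − start| / ρ = 48.385990/4.79 = 10.101459, α = (θ_start − ψ) mod 360° = 22.2189° = 0.387792 rad, β = (θ_goal − ψ) mod 360° = 77.4189° = 1.351214 rad.
Common terms: sin α = 0.378146, cos α = 0.925746, sin β = 0.975989, cos β = 0.217822, cos(α−β) = 0.570714, d² = 102.039479. Work in radians in the unit-radius frame; every candidate has L = ρ·(t + p + q).
LSL: p² = 2 + d² − 2cos(α−β) + 2d(sin α − sin β) = 90.819882; p = √p² = 9.529947; φ = atan2(cos β − cos α, d + sin α − sin β) = -0.074353 rad; t = (φ − α) mod 2π = 5.821040 rad, q = (β − φ) mod 2π = 1.425567 rad → L = 4.79·(5.821040 + 9.529947 + 1.425567) = 4.79·16.776554 = 80.359692 m
RSR: p² = 2 + d² − 2cos(α−β) + 2d(sin β − sin α) = 114.976221; p = √p² = 10.722697; φ = atan2(cos α − cos β, d − sin α + sin β) = 0.066069 rad; t = (α − φ) mod 2π = 0.321723 rad, q = (φ − β) mod 2π = 4.998040 rad → L = 4.79·(0.321723 + 10.722697 + 4.998040) = 4.79·16.042460 = 76.843384 m
LSR: p² = d² − 2 + 2cos(α−β) + 2d(sin α + sin β) = 128.538371; p = √p² = 11.337476; φ = atan2(−cos α − cos β, d + sin α + sin β) − atan2(−2, p) = 0.075113 rad; t = (φ − α) mod 2π = 5.970506 rad, q = (φ − β) mod 2π = 5.007084 rad → L = 4.79·(5.970506 + 11.337476 + 5.007084) = 4.79·22.315067 = 106.889169 m
RSL: p² = d² − 2 + 2cos(α−β) − 2d(sin α + sin β) = 73.823440; p = √p² = 8.592057; φ = atan2(cos α + cos β, d − sin α − sin β) − atan2(2, p) = -0.098704 rad; t = (α − φ) mod 2π = 0.486497 rad, q = (β − φ) mod 2π = 1.449919 rad → L = 4.79·(0.486497 + 8.592057 + 1.449919) = 4.79·10.528472 = 50.431383 m
RLR: c = (6 − d² + 2cos(α−β) + 2d(sin α − sin β))/8 = -13.372028, |c| > 1 → infeasible
LRL: c = (6 − d² + 2cos(α−β) − 2d(sin α − sin β))/8 = -10.352485, |c| > 1 → infeasible
Shortest: RSL with L = 50.431383 m ≈ 50.4314 m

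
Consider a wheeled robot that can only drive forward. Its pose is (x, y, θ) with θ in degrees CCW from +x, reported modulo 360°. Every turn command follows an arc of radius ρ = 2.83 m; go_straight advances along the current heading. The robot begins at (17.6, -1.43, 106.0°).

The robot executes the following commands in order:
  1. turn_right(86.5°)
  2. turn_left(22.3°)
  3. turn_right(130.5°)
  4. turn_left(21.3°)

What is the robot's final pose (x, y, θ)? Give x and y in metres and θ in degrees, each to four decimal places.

set_pose: (x, y, θ) = (17.6000, -1.4300, 106.0000°), ρ = 2.83
turn_right(86.5°): centre at ρ to the right, rotate −86.5° → (19.3757, 2.0177, 19.5000°)
turn_left(22.3°): centre at ρ to the left, rotate +22.3° → (20.3173, 2.5757, 41.8000°)
turn_right(130.5°): centre at ρ to the right, rotate −130.5° → (25.0329, 0.5302, -88.7000° ≡ 271.3000°)
turn_left(21.3°): centre at ρ to the left, rotate +21.3° → (25.2495, -0.4931, 292.6000°)

(25.2495, -0.4931, 292.6000°)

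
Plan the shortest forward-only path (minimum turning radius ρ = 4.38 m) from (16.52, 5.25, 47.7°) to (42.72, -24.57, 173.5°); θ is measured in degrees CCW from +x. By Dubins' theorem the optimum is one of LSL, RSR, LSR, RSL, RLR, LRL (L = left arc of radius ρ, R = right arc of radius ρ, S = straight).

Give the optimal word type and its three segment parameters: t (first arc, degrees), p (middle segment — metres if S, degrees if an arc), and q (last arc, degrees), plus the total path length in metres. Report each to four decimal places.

Let ψ = atan2(Δy, Δx) = atan2(-29.82, 26.20) = -48.6973° be the start→goal bearing.
Normalize: d = |goal − start| / ρ = 39.694740/4.38 = 9.062726, α = (θ_start − ψ) mod 360° = 96.3973° = 1.682450 rad, β = (θ_goal − ψ) mod 360° = 222.1973° = 3.878074 rad.
Common terms: sin α = 0.993773, cos α = -0.111422, sin β = -0.671686, cos β = -0.740836, cos(α−β) = -0.584958, d² = 82.133004. Work in radians in the unit-radius frame; every candidate has L = ρ·(t + p + q).
LSL: p² = 2 + d² − 2cos(α−β) + 2d(sin α − sin β) = 115.490114; p = √p² = 10.746633; φ = atan2(cos β − cos α, d + sin α − sin β) = -0.058602 rad; t = (φ − α) mod 2π = 4.542133 rad, q = (β − φ) mod 2π = 3.936677 rad → L = 4.38·(4.542133 + 10.746633 + 3.936677) = 4.38·19.225442 = 84.207437 m
RSR: p² = 2 + d² − 2cos(α−β) + 2d(sin β − sin α) = 55.115725; p = √p² = 7.423997; φ = atan2(cos α − cos β, d − sin α + sin β) = 0.084883 rad; t = (α − φ) mod 2π = 1.597567 rad, q = (φ − β) mod 2π = 2.489994 rad → L = 4.38·(1.597567 + 7.423997 + 2.489994) = 4.38·11.511558 = 50.420622 m
LSR: p² = d² − 2 + 2cos(α−β) + 2d(sin α + sin β) = 84.801070; p = √p² = 9.208750; φ = atan2(−cos α − cos β, d + sin α + sin β) − atan2(−2, p) = 0.304428 rad; t = (φ − α) mod 2π = 4.905163 rad, q = (φ − β) mod 2π = 2.709538 rad → L = 4.38·(4.905163 + 9.208750 + 2.709538) = 4.38·16.823451 = 73.686713 m
RSL: p² = d² − 2 + 2cos(α−β) − 2d(sin α + sin β) = 73.125107; p = √p² = 8.551322; φ = atan2(cos α + cos β, d − sin α − sin β) − atan2(2, p) = -0.326950 rad; t = (α − φ) mod 2π = 2.009400 rad, q = (β − φ) mod 2π = 4.205025 rad → L = 4.38·(2.009400 + 8.551322 + 4.205025) = 4.38·14.765747 = 64.673972 m
RLR: c = (6 − d² + 2cos(α−β) + 2d(sin α − sin β))/8 = -5.889466, |c| > 1 → infeasible
LRL: c = (6 − d² + 2cos(α−β) − 2d(sin α − sin β))/8 = -13.436264, |c| > 1 → infeasible
Shortest: RSR with L = 50.420622 m ≈ 50.4206 m
Convert RSR to answer units (arcs ×180/π): t = 1.597567·180/π = 91.5339°, p = ρ·p = 4.38·7.423997 = 32.5171 m, q = 2.489994·180/π = 142.6661°, L = 50.4206 m.

RSR: t = 91.5339°, p = 32.5171 m, q = 142.6661°, L = 50.4206 m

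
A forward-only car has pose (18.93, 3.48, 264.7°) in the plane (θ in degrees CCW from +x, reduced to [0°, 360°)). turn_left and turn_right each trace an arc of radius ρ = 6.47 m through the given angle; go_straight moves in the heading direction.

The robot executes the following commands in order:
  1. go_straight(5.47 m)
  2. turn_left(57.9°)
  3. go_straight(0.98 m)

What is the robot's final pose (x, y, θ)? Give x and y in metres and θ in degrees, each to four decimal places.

set_pose: (x, y, θ) = (18.9300, 3.4800, 264.7000°), ρ = 6.47
go_straight(5.47): x += 5.47·cos θ, y += 5.47·sin θ → (18.4247, -1.9666, 264.7000°)
turn_left(57.9°): centre at ρ to the left, rotate +57.9° → (20.9374, -7.7041, 322.6000°)
go_straight(0.98): x += 0.98·cos θ, y += 0.98·sin θ → (21.7159, -8.2993, 322.6000°)

(21.7159, -8.2993, 322.6000°)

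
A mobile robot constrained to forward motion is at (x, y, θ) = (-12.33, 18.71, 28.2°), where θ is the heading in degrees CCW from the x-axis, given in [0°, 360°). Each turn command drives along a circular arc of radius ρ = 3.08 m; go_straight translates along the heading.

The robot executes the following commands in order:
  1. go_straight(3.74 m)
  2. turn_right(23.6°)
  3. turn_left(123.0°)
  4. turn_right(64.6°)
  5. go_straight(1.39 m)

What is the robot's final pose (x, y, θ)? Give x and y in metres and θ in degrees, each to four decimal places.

set_pose: (x, y, θ) = (-12.3300, 18.7100, 28.2000°), ρ = 3.08
go_straight(3.74): x += 3.74·cos θ, y += 3.74·sin θ → (-9.0339, 20.4773, 28.2000°)
turn_right(23.6°): centre at ρ to the right, rotate −23.6° → (-7.8255, 20.8330, 4.6000°)
turn_left(123.0°): centre at ρ to the left, rotate +123.0° → (-5.6322, 25.7823, 127.6000°)
turn_right(64.6°): centre at ρ to the right, rotate −64.6° → (-5.9363, 29.0599, 63.0000°)
go_straight(1.39): x += 1.39·cos θ, y += 1.39·sin θ → (-5.3052, 30.2984, 63.0000°)

(-5.3052, 30.2984, 63.0000°)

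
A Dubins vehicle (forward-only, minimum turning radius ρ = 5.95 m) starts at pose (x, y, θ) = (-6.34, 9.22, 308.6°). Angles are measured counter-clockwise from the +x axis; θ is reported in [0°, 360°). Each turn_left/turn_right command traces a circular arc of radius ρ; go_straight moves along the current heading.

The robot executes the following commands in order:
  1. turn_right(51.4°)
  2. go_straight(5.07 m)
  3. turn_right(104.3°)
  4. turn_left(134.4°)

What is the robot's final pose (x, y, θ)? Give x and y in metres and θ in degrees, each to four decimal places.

(-23.2151, -11.7990, 287.3000°)

set_pose: (x, y, θ) = (-6.3400, 9.2200, 308.6000°), ρ = 5.95
turn_right(51.4°): centre at ρ to the right, rotate −51.4° → (-5.1879, 4.1897, 257.2000°)
go_straight(5.07): x += 5.07·cos θ, y += 5.07·sin θ → (-6.3112, -0.7543, 257.2000°)
turn_right(104.3°): centre at ρ to the right, rotate −104.3° → (-14.8238, -4.7329, 152.9000°)
turn_left(134.4°): centre at ρ to the left, rotate +134.4° → (-23.2151, -11.7990, 287.3000°)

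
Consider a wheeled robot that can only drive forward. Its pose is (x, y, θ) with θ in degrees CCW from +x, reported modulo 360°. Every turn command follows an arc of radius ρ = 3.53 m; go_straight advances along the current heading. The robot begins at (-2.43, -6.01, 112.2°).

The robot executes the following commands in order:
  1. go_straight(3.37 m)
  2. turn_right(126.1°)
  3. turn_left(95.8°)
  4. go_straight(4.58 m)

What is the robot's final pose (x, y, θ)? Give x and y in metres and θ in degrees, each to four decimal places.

(5.4011, 9.3341, 81.9000°)

set_pose: (x, y, θ) = (-2.4300, -6.0100, 112.2000°), ρ = 3.53
go_straight(3.37): x += 3.37·cos θ, y += 3.37·sin θ → (-3.7033, -2.8898, 112.2000°)
turn_right(126.1°): centre at ρ to the right, rotate −126.1° → (0.4130, 1.8706, -13.9000° ≡ 346.1000°)
turn_left(95.8°): centre at ρ to the left, rotate +95.8° → (4.7558, 4.7998, 441.9000° ≡ 81.9000°)
go_straight(4.58): x += 4.58·cos θ, y += 4.58·sin θ → (5.4011, 9.3341, 81.9000°)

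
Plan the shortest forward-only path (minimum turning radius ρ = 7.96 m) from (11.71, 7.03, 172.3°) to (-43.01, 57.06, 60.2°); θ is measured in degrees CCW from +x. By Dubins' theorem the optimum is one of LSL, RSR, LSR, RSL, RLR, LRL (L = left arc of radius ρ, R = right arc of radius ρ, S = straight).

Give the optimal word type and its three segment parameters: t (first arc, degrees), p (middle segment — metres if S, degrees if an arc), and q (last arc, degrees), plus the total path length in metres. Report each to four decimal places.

Let ψ = atan2(Δy, Δx) = atan2(50.03, -54.72) = 137.5636° be the start→goal bearing.
Normalize: d = |goal − start| / ρ = 74.143640/7.96 = 9.314528, α = (θ_start − ψ) mod 360° = 34.7364° = 0.606264 rad, β = (θ_goal − ψ) mod 360° = 282.6364° = 4.932936 rad.
Common terms: sin α = 0.569802, cos α = 0.821782, sin β = -0.975778, cos β = 0.218763, cos(α−β) = -0.376224, d² = 86.760424. Work in radians in the unit-radius frame; every candidate has L = ρ·(t + p + q).
LSL: p² = 2 + d² − 2cos(α−β) + 2d(sin α − sin β) = 118.305561; p = √p² = 10.876836; φ = atan2(cos β − cos α, d + sin α − sin β) = -0.055469 rad; t = (φ − α) mod 2π = 5.621452 rad, q = (β − φ) mod 2π = 4.988405 rad → L = 7.96·(5.621452 + 10.876836 + 4.988405) = 7.96·21.486692 = 171.034072 m
RSR: p² = 2 + d² − 2cos(α−β) + 2d(sin β − sin α) = 60.720185; p = √p² = 7.792316; φ = atan2(cos α − cos β, d − sin α + sin β) = 0.077464 rad; t = (α − φ) mod 2π = 0.528801 rad, q = (φ − β) mod 2π = 1.427714 rad → L = 7.96·(0.528801 + 7.792316 + 1.427714) = 7.96·9.748830 = 77.600686 m
LSR: p² = d² − 2 + 2cos(α−β) + 2d(sin α + sin β) = 76.445019; p = √p² = 8.743284; φ = atan2(−cos α − cos β, d + sin α + sin β) − atan2(−2, p) = 0.108602 rad; t = (φ − α) mod 2π = 5.785523 rad, q = (φ − β) mod 2π = 1.458852 rad → L = 7.96·(5.785523 + 8.743284 + 1.458852) = 7.96·15.987659 = 127.261762 m
RSL: p² = d² − 2 + 2cos(α−β) − 2d(sin α + sin β) = 91.570932; p = √p² = 9.569270; φ = atan2(cos α + cos β, d − sin α − sin β) − atan2(2, p) = -0.099396 rad; t = (α − φ) mod 2π = 0.705661 rad, q = (β − φ) mod 2π = 5.032332 rad → L = 7.96·(0.705661 + 9.569270 + 5.032332) = 7.96·15.307263 = 121.845810 m
RLR: c = (6 − d² + 2cos(α−β) + 2d(sin α − sin β))/8 = -6.590023, |c| > 1 → infeasible
LRL: c = (6 − d² + 2cos(α−β) − 2d(sin α − sin β))/8 = -13.788195, |c| > 1 → infeasible
Shortest: RSR with L = 77.600686 m ≈ 77.6007 m
Convert RSR to answer units (arcs ×180/π): t = 0.528801·180/π = 30.2980°, p = ρ·p = 7.96·7.792316 = 62.0268 m, q = 1.427714·180/π = 81.8020°, L = 77.6007 m.

RSR: t = 30.2980°, p = 62.0268 m, q = 81.8020°, L = 77.6007 m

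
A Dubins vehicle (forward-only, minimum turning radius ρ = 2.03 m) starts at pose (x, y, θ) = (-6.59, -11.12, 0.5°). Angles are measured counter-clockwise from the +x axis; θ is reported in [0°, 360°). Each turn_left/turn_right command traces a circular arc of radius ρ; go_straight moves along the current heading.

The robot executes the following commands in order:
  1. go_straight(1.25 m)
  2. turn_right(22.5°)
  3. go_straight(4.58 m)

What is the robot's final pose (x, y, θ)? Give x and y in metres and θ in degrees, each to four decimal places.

(-0.3154, -12.9725, 338.0000°)

set_pose: (x, y, θ) = (-6.5900, -11.1200, 0.5000°), ρ = 2.03
go_straight(1.25): x += 1.25·cos θ, y += 1.25·sin θ → (-5.3400, -11.1091, 0.5000°)
turn_right(22.5°): centre at ρ to the right, rotate −22.5° → (-4.5619, -11.2568, -22.0000° ≡ 338.0000°)
go_straight(4.58): x += 4.58·cos θ, y += 4.58·sin θ → (-0.3154, -12.9725, 338.0000°)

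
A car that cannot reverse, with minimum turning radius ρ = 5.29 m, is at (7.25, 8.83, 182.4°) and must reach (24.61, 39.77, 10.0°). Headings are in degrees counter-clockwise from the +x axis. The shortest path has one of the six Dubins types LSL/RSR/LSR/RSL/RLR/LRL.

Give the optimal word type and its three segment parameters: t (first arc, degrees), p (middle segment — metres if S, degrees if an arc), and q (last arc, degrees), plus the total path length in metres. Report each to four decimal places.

Let ψ = atan2(Δy, Δx) = atan2(30.94, 17.36) = 60.7038° be the start→goal bearing.
Normalize: d = |goal − start| / ρ = 35.477503/5.29 = 6.706522, α = (θ_start − ψ) mod 360° = 121.6962° = 2.123999 rad, β = (θ_goal − ψ) mod 360° = 309.2962° = 5.398237 rad.
Common terms: sin α = 0.850846, cos α = -0.525415, sin β = -0.773883, cos β = 0.633329, cos(α−β) = -0.991216, d² = 44.977441. Work in radians in the unit-radius frame; every candidate has L = ρ·(t + p + q).
LSL: p² = 2 + d² − 2cos(α−β) + 2d(sin α − sin β) = 70.752431; p = √p² = 8.411446; φ = atan2(cos β − cos α, d + sin α − sin β) = 0.138197 rad; t = (φ − α) mod 2π = 4.297384 rad, q = (β − φ) mod 2π = 5.260039 rad → L = 5.29·(4.297384 + 8.411446 + 5.260039) = 5.29·17.968869 = 95.055319 m
RSR: p² = 2 + d² − 2cos(α−β) + 2d(sin β − sin α) = 27.167313; p = √p² = 5.212227; φ = atan2(cos α − cos β, d − sin α + sin β) = -0.224186 rad; t = (α − φ) mod 2π = 2.348185 rad, q = (φ − β) mod 2π = 0.660763 rad → L = 5.29·(2.348185 + 5.212227 + 0.660763) = 5.29·8.221175 = 43.490015 m
LSR: p² = d² − 2 + 2cos(α−β) + 2d(sin α + sin β) = 42.027327; p = √p² = 6.482849; φ = atan2(−cos α − cos β, d + sin α + sin β) − atan2(−2, p) = 0.283335 rad; t = (φ − α) mod 2π = 4.442522 rad, q = (φ − β) mod 2π = 1.168284 rad → L = 5.29·(4.442522 + 6.482849 + 1.168284) = 5.29·12.093655 = 63.975433 m
RSL: p² = d² − 2 + 2cos(α−β) − 2d(sin α + sin β) = 39.962692; p = √p² = 6.321605; φ = atan2(cos α + cos β, d − sin α − sin β) − atan2(2, p) = -0.290135 rad; t = (α − φ) mod 2π = 2.414134 rad, q = (β − φ) mod 2π = 5.688372 rad → L = 5.29·(2.414134 + 6.321605 + 5.688372) = 5.29·14.424111 = 76.303547 m
RLR: c = (6 − d² + 2cos(α−β) + 2d(sin α − sin β))/8 = -2.395914, |c| > 1 → infeasible
LRL: c = (6 − d² + 2cos(α−β) − 2d(sin α − sin β))/8 = -7.844054, |c| > 1 → infeasible
Shortest: RSR with L = 43.490015 m ≈ 43.4900 m
Convert RSR to answer units (arcs ×180/π): t = 2.348185·180/π = 134.5411°, p = ρ·p = 5.29·5.212227 = 27.5727 m, q = 0.660763·180/π = 37.8589°, L = 43.4900 m.

RSR: t = 134.5411°, p = 27.5727 m, q = 37.8589°, L = 43.4900 m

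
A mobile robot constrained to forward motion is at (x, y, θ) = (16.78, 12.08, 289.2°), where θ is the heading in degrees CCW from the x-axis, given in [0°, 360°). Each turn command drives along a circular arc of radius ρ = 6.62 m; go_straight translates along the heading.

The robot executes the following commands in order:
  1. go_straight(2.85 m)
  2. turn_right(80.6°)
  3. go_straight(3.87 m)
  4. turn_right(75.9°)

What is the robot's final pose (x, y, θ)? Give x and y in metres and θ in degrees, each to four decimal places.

set_pose: (x, y, θ) = (16.7800, 12.0800, 289.2000°), ρ = 6.62
go_straight(2.85): x += 2.85·cos θ, y += 2.85·sin θ → (17.7173, 9.3885, 289.2000°)
turn_right(80.6°): centre at ρ to the right, rotate −80.6° → (14.6344, 1.3992, 208.6000°)
go_straight(3.87): x += 3.87·cos θ, y += 3.87·sin θ → (11.2366, -0.4534, 208.6000°)
turn_right(75.9°): centre at ρ to the right, rotate −75.9° → (3.2026, 0.8695, 132.7000°)

(3.2026, 0.8695, 132.7000°)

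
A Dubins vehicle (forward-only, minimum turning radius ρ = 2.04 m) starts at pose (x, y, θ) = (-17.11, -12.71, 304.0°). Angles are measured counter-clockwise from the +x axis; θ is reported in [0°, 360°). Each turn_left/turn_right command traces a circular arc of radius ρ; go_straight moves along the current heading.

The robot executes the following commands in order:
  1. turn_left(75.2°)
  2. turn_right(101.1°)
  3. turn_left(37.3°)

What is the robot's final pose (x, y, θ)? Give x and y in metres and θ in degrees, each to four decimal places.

set_pose: (x, y, θ) = (-17.1100, -12.7100, 304.0000°), ρ = 2.04
turn_left(75.2°): centre at ρ to the left, rotate +75.2° → (-14.7479, -13.4958, 379.2000° ≡ 19.2000°)
turn_right(101.1°): centre at ρ to the right, rotate −101.1° → (-12.0573, -15.1349, -81.9000° ≡ 278.1000°)
turn_left(37.3°): centre at ρ to the left, rotate +37.3° → (-11.4701, -16.3000, 315.4000°)

(-11.4701, -16.3000, 315.4000°)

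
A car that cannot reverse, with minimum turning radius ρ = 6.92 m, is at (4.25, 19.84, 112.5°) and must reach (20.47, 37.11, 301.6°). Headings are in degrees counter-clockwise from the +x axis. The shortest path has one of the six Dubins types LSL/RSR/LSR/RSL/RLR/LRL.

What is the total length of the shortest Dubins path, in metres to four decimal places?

32.3187 m

Let ψ = atan2(Δy, Δx) = atan2(17.27, 16.22) = 46.7958° be the start→goal bearing.
Normalize: d = |goal − start| / ρ = 23.692642/6.92 = 3.423792, α = (θ_start − ψ) mod 360° = 65.7042° = 1.146755 rad, β = (θ_goal − ψ) mod 360° = 254.8042° = 4.447172 rad.
Common terms: sin α = 0.911434, cos α = 0.411447, sin β = -0.965036, cos β = -0.262118, cos(α−β) = -0.987414, d² = 11.722353. Work in radians in the unit-radius frame; every candidate has L = ρ·(t + p + q).
LSL: p² = 2 + d² − 2cos(α−β) + 2d(sin α − sin β) = 28.546463; p = √p² = 5.342889; φ = atan2(cos β − cos α, d + sin α − sin β) = -0.126404 rad; t = (φ − α) mod 2π = 5.010026 rad, q = (β − φ) mod 2π = 4.573576 rad → L = 6.92·(5.010026 + 5.342889 + 4.573576) = 6.92·14.926492 = 103.291324 m
RSR: p² = 2 + d² − 2cos(α−β) + 2d(sin β − sin α) = 2.847899; p = √p² = 1.687572; φ = atan2(cos α − cos β, d − sin α + sin β) = 0.410571 rad; t = (α − φ) mod 2π = 0.736184 rad, q = (φ − β) mod 2π = 2.246584 rad → L = 6.92·(0.736184 + 1.687572 + 2.246584) = 6.92·4.670340 = 32.318750 m
LSR: p² = d² − 2 + 2cos(α−β) + 2d(sin α + sin β) = 7.380480; p = √p² = 2.716704; φ = atan2(−cos α − cos β, d + sin α + sin β) − atan2(−2, p) = 0.590322 rad; t = (φ − α) mod 2π = 5.726752 rad, q = (φ − β) mod 2π = 2.426334 rad → L = 6.92·(5.726752 + 2.716704 + 2.426334) = 6.92·10.869790 = 75.218950 m
RSL: p² = d² − 2 + 2cos(α−β) − 2d(sin α + sin β) = 8.114572; p = √p² = 2.848609; φ = atan2(cos α + cos β, d − sin α − sin β) − atan2(2, p) = -0.569216 rad; t = (α − φ) mod 2π = 1.715970 rad, q = (β − φ) mod 2π = 5.016388 rad → L = 6.92·(1.715970 + 2.848609 + 5.016388) = 6.92·9.580967 = 66.300293 m
RLR: c = (6 − d² + 2cos(α−β) + 2d(sin α − sin β))/8 = 0.644013; p = 2π − arccos c = 5.412121 rad; φ = atan2(cos α − cos β, d − sin α + sin β) = 0.410571 rad; t = (α − φ + p/2) mod 2π = 3.442244 rad, q = (α − β − t + p) mod 2π = 4.952644 rad → L = 6.92·(3.442244 + 5.412121 + 4.952644) = 6.92·13.807010 = 95.544506 m
LRL: c = (6 − d² + 2cos(α−β) − 2d(sin α − sin β))/8 = -2.568308, |c| > 1 → infeasible
Shortest: RSR with L = 32.318750 m ≈ 32.3187 m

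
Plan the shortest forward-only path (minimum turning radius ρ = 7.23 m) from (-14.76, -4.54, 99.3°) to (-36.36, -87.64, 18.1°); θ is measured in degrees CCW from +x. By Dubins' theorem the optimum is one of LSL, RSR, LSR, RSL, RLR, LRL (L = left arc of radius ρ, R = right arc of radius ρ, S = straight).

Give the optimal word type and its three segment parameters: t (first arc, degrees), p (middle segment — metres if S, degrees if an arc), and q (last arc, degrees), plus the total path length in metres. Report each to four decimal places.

LSL: t = 158.1484°, p = 76.8972 m, q = 120.6516°, L = 112.0782 m

Let ψ = atan2(Δy, Δx) = atan2(-83.10, -21.60) = -104.5703° be the start→goal bearing.
Normalize: d = |goal − start| / ρ = 85.861342/7.23 = 11.875704, α = (θ_start − ψ) mod 360° = 203.8703° = 3.558209 rad, β = (θ_goal − ψ) mod 360° = 122.6703° = 2.141001 rad.
Common terms: sin α = -0.404668, cos α = -0.914464, sin β = 0.841790, cos β = -0.539805, cos(α−β) = 0.152986, d² = 141.032351. Work in radians in the unit-radius frame; every candidate has L = ρ·(t + p + q).
LSL: p² = 2 + d² − 2cos(α−β) + 2d(sin α − sin β) = 113.121232; p = √p² = 10.635847; φ = atan2(cos β − cos α, d + sin α − sin β) = 0.035233 rad; t = (φ − α) mod 2π = 2.760210 rad, q = (β − φ) mod 2π = 2.105768 rad → L = 7.23·(2.760210 + 10.635847 + 2.105768) = 7.23·15.501825 = 112.078191 m
RSR: p² = 2 + d² − 2cos(α−β) + 2d(sin β − sin α) = 172.331527; p = √p² = 13.127510; φ = atan2(cos α − cos β, d − sin α + sin β) = -0.028544 rad; t = (α − φ) mod 2π = 3.586753 rad, q = (φ − β) mod 2π = 4.113640 rad → L = 7.23·(3.586753 + 13.127510 + 4.113640) = 7.23·20.827903 = 150.585738 m
LSR: p² = d² − 2 + 2cos(α−β) + 2d(sin α + sin β) = 149.720587; p = √p² = 12.236036; φ = atan2(−cos α − cos β, d + sin α + sin β) − atan2(−2, p) = 0.279584 rad; t = (φ − α) mod 2π = 3.004561 rad, q = (φ − β) mod 2π = 4.421768 rad → L = 7.23·(3.004561 + 12.236036 + 4.421768) = 7.23·19.662366 = 142.158903 m
RSL: p² = d² − 2 + 2cos(α−β) − 2d(sin α + sin β) = 128.956059; p = √p² = 11.355882; φ = atan2(cos α + cos β, d − sin α − sin β) − atan2(2, p) = -0.300791 rad; t = (α − φ) mod 2π = 3.859000 rad, q = (β − φ) mod 2π = 2.441792 rad → L = 7.23·(3.859000 + 11.355882 + 2.441792) = 7.23·17.656674 = 127.657754 m
RLR: c = (6 − d² + 2cos(α−β) + 2d(sin α − sin β))/8 = -20.541441, |c| > 1 → infeasible
LRL: c = (6 − d² + 2cos(α−β) − 2d(sin α − sin β))/8 = -13.140154, |c| > 1 → infeasible
Shortest: LSL with L = 112.078191 m ≈ 112.0782 m
Convert LSL to answer units (arcs ×180/π): t = 2.760210·180/π = 158.1484°, p = ρ·p = 7.23·10.635847 = 76.8972 m, q = 2.105768·180/π = 120.6516°, L = 112.0782 m.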